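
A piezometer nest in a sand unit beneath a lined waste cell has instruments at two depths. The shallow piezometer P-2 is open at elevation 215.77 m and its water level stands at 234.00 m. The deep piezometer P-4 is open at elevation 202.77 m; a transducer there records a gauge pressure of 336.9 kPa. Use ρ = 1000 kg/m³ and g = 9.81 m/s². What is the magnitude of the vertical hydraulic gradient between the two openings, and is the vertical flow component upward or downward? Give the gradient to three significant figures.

|i_v| ≈ 0.239; vertical flow is upward

Total head at P-2: h = 234.00 m (water level in the standpipe).
Pressure head at P-4: ψ = P/(ρg) = 336.9×1000 / (1000 × 9.81) = 34.34 m.
Total head at P-4: h = z + ψ = 202.77 + 34.34 = 237.11 m.
Δh = h(P-2) − h(P-4) = 234.00 − 237.11 = -3.11 m.
Vertical separation Δz = 215.77 − 202.77 = 13.00 m.
|i_v| = |Δh| / Δz = 3.11 / 13.00 = 0.239.
Head is higher in the deep piezometer, so vertical flow is upward (discharge condition).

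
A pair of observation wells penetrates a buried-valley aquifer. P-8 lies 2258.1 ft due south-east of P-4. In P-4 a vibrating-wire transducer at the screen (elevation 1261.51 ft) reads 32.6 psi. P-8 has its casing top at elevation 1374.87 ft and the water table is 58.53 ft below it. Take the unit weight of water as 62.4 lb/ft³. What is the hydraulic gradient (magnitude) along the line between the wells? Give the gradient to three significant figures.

i ≈ 0.00903

Pressure head at P-4: ψ = 144·P/γ = 144 × 32.6 / 62.4 = 75.23 ft.
Total head at P-4: h = z + ψ = 1261.51 + 75.23 = 1336.74 ft.
Total head at P-8: h = 1374.87 − 58.53 = 1316.34 ft.
Head difference: h(P-4) − h(P-8) = 1336.74 − 1316.34 = 20.40 ft.
Hydraulic gradient: i = |Δh| / L = 20.40 / 2258.1 = 0.00903.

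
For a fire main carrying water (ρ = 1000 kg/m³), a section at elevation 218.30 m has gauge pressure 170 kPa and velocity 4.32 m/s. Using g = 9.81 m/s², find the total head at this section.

h ≈ 236.58 m

Pressure head ψ = P/(ρg) = 170×1000 / (1000 × 9.81) = 17.33 m.
Velocity head = v²/(2g) = 4.32² / (2 × 9.81) = 0.951 m.
h = z + ψ + v²/(2g) = 218.30 + 17.33 + 0.951 = 236.58 m.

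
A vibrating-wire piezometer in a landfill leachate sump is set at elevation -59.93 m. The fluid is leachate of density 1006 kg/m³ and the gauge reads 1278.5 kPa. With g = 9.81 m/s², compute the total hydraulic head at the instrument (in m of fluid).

ψ = P/(ρg) = 1278.5×1000 / (1006 × 9.81) = 129.55 m.
h = z + ψ = -59.93 + 129.55 = 69.62 m.

h ≈ 69.62 m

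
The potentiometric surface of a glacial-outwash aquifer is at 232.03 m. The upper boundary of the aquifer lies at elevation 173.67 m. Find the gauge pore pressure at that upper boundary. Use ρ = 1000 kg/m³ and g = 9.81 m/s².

Pressure head at the aquifer top: ψ = h − z = 232.03 − 173.67 = 58.36 m.
P = ρgψ = 1000 × 9.81 × 58.36 = 572512 Pa ≈ 573 kPa.

P ≈ 573 kPa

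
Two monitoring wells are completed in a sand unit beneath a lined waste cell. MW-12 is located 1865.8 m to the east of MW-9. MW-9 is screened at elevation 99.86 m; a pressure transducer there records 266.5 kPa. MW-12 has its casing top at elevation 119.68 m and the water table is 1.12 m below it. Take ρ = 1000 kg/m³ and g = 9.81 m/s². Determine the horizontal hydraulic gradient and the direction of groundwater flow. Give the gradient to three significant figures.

Pressure head at MW-9: ψ = P/(ρg) = 266.5×1000 / (1000 × 9.81) = 27.17 m.
Total head at MW-9: h = z + ψ = 99.86 + 27.17 = 127.03 m.
Total head at MW-12: h = 119.68 − 1.12 = 118.56 m.
Head difference: h(MW-9) − h(MW-12) = 127.03 − 118.56 = 8.47 m.
Hydraulic gradient: i = |Δh| / L = 8.47 / 1865.8 = 0.00454.
Flow is from higher to lower head: from MW-9 toward MW-12, i.e. toward the east.

i ≈ 0.00454; groundwater flows toward the east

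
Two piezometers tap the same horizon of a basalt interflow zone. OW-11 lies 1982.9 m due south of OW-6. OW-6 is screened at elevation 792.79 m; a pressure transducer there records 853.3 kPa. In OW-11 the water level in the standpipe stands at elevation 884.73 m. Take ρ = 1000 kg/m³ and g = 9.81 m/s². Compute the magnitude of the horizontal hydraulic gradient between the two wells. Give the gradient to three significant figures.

Pressure head at OW-6: ψ = P/(ρg) = 853.3×1000 / (1000 × 9.81) = 86.98 m.
Total head at OW-6: h = z + ψ = 792.79 + 86.98 = 879.77 m.
Total head at OW-11: h = 884.73 m (water level in the piezometer is the total head).
Head difference: h(OW-6) − h(OW-11) = 879.77 − 884.73 = -4.96 m.
Hydraulic gradient: i = |Δh| / L = 4.96 / 1982.9 = 0.00250.

i ≈ 0.00250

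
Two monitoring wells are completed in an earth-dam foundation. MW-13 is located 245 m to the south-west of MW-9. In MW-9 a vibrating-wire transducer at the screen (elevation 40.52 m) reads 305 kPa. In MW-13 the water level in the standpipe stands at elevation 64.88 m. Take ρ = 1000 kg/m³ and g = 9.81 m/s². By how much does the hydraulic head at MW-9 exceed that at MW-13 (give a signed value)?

Pressure head at MW-9: ψ = P/(ρg) = 305×1000 / (1000 × 9.81) = 31.09 m.
Total head at MW-9: h = z + ψ = 40.52 + 31.09 = 71.61 m.
Total head at MW-13: h = 64.88 m (water level in the piezometer is the total head).
Head difference: h(MW-9) − h(MW-13) = 71.61 − 64.88 = 6.73 m.

Δh ≈ 6.73 m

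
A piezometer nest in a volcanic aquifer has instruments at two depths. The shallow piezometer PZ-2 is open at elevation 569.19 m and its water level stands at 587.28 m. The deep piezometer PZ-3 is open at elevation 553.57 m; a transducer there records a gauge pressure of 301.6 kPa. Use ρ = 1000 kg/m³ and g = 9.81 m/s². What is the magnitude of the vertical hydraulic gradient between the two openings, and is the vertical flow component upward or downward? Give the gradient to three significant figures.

Total head at PZ-2: h = 587.28 m (water level in the standpipe).
Pressure head at PZ-3: ψ = P/(ρg) = 301.6×1000 / (1000 × 9.81) = 30.74 m.
Total head at PZ-3: h = z + ψ = 553.57 + 30.74 = 584.31 m.
Δh = h(PZ-2) − h(PZ-3) = 587.28 − 584.31 = 2.97 m.
Vertical separation Δz = 569.19 − 553.57 = 15.62 m.
|i_v| = |Δh| / Δz = 2.97 / 15.62 = 0.190.
Head is higher in the shallow piezometer, so vertical flow is downward (recharge condition).

|i_v| ≈ 0.190; vertical flow is downward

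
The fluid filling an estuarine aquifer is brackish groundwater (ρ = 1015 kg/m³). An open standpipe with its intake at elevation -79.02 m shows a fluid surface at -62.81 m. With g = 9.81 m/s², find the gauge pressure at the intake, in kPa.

P ≈ 161 kPa

Pressure head ψ = h − z = -62.81 − (-79.02) = 16.21 m.
P = ρgψ = 1015 × 9.81 × 16.21 = 161405 Pa ≈ 161 kPa.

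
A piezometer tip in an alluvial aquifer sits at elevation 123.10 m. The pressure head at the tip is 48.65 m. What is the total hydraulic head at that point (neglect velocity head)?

h = z + ψ = 123.10 + 48.65 = 171.75 m.

h ≈ 171.75 m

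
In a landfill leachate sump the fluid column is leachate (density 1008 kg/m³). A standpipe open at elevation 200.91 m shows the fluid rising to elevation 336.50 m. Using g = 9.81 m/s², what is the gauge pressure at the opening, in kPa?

Pressure head ψ = h − z = 336.50 − 200.91 = 135.59 m.
P = ρgψ = 1008 × 9.81 × 135.59 = 1340779 Pa ≈ 1340 kPa.

P ≈ 1340 kPa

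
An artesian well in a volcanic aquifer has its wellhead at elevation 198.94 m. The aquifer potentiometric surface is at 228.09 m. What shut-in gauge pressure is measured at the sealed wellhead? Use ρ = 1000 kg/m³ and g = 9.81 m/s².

P ≈ 286 kPa

Head above the cap: Δh = 228.09 − 198.94 = 29.15 m.
P = ρgΔh = 1000 × 9.81 × 29.15 = 285962 Pa ≈ 286 kPa.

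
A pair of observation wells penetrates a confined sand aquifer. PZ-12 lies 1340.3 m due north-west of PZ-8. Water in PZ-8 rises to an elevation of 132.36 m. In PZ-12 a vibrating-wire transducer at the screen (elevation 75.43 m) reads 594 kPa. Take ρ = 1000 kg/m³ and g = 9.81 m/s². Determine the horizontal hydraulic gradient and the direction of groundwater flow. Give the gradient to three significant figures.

Total head at PZ-8: h = 132.36 m (water level in the piezometer is the total head).
Pressure head at PZ-12: ψ = P/(ρg) = 594×1000 / (1000 × 9.81) = 60.55 m.
Total head at PZ-12: h = z + ψ = 75.43 + 60.55 = 135.98 m.
Head difference: h(PZ-8) − h(PZ-12) = 132.36 − 135.98 = -3.62 m.
Hydraulic gradient: i = |Δh| / L = 3.62 / 1340.3 = 0.00270.
Flow is from higher to lower head: from PZ-12 toward PZ-8, i.e. toward the south-east.

i ≈ 0.00270; groundwater flows toward the south-east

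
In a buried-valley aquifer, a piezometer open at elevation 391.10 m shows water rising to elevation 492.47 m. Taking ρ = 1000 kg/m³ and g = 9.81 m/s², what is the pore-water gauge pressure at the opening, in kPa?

Pressure head ψ = h − z = 492.47 − 391.10 = 101.37 m.
P = ρgψ = 1000 × 9.81 × 101.37 = 994440 Pa ≈ 994 kPa.

P ≈ 994 kPa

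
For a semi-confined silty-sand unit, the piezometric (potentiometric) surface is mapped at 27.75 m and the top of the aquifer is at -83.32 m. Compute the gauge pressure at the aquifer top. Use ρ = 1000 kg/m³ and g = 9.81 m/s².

Pressure head at the aquifer top: ψ = h − z = 27.75 − (-83.32) = 111.07 m.
P = ρgψ = 1000 × 9.81 × 111.07 = 1089597 Pa ≈ 1090 kPa.

P ≈ 1090 kPa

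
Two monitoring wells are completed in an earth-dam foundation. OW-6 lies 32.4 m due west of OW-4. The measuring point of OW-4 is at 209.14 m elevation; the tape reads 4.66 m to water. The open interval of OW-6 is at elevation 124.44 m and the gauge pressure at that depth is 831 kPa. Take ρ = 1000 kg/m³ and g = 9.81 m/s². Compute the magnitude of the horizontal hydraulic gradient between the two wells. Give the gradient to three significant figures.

i ≈ 0.144

Total head at OW-4: h = 209.14 − 4.66 = 204.48 m.
Pressure head at OW-6: ψ = P/(ρg) = 831×1000 / (1000 × 9.81) = 84.71 m.
Total head at OW-6: h = z + ψ = 124.44 + 84.71 = 209.15 m.
Head difference: h(OW-4) − h(OW-6) = 204.48 − 209.15 = -4.67 m.
Hydraulic gradient: i = |Δh| / L = 4.67 / 32.4 = 0.144.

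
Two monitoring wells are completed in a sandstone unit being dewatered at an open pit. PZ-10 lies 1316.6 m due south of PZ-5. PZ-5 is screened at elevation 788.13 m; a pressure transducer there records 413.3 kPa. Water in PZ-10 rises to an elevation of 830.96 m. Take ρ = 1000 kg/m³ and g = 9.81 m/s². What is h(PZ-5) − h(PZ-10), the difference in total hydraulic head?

Δh ≈ -0.70 m

Pressure head at PZ-5: ψ = P/(ρg) = 413.3×1000 / (1000 × 9.81) = 42.13 m.
Total head at PZ-5: h = z + ψ = 788.13 + 42.13 = 830.26 m.
Total head at PZ-10: h = 830.96 m (water level in the piezometer is the total head).
Head difference: h(PZ-5) − h(PZ-10) = 830.26 − 830.96 = -0.70 m.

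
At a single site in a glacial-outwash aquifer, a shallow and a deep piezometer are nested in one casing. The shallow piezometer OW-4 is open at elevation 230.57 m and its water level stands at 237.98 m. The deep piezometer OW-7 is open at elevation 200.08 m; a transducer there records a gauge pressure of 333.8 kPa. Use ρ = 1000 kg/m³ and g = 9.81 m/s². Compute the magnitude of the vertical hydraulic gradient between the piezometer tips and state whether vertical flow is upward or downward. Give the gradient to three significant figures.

|i_v| ≈ 0.127; vertical flow is downward

Total head at OW-4: h = 237.98 m (water level in the standpipe).
Pressure head at OW-7: ψ = P/(ρg) = 333.8×1000 / (1000 × 9.81) = 34.03 m.
Total head at OW-7: h = z + ψ = 200.08 + 34.03 = 234.11 m.
Δh = h(OW-4) − h(OW-7) = 237.98 − 234.11 = 3.87 m.
Vertical separation Δz = 230.57 − 200.08 = 30.49 m.
|i_v| = |Δh| / Δz = 3.87 / 30.49 = 0.127.
Head is higher in the shallow piezometer, so vertical flow is downward (recharge condition).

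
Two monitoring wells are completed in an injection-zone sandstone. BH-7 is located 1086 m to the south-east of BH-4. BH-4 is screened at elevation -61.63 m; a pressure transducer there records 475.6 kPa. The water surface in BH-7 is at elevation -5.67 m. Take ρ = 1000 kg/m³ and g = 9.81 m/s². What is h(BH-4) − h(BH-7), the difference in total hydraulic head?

Pressure head at BH-4: ψ = P/(ρg) = 475.6×1000 / (1000 × 9.81) = 48.48 m.
Total head at BH-4: h = z + ψ = -61.63 + 48.48 = -13.15 m.
Total head at BH-7: h = -5.67 m (water level in the piezometer is the total head).
Head difference: h(BH-4) − h(BH-7) = -13.15 − (-5.67) = -7.48 m.

Δh ≈ -7.48 m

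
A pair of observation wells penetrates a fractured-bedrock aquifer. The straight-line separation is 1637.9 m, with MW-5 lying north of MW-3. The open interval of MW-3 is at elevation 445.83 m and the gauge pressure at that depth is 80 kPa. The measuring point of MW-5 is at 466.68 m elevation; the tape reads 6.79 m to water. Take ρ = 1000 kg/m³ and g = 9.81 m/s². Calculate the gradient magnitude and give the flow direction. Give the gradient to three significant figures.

i ≈ 0.00361; groundwater flows toward the south

Pressure head at MW-3: ψ = P/(ρg) = 80×1000 / (1000 × 9.81) = 8.15 m.
Total head at MW-3: h = z + ψ = 445.83 + 8.15 = 453.98 m.
Total head at MW-5: h = 466.68 − 6.79 = 459.89 m.
Head difference: h(MW-3) − h(MW-5) = 453.98 − 459.89 = -5.91 m.
Hydraulic gradient: i = |Δh| / L = 5.91 / 1637.9 = 0.00361.
Flow is from higher to lower head: from MW-5 toward MW-3, i.e. toward the south.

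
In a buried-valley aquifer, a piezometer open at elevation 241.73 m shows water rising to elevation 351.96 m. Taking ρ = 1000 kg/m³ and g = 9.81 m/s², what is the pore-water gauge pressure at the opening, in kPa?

Pressure head ψ = h − z = 351.96 − 241.73 = 110.23 m.
P = ρgψ = 1000 × 9.81 × 110.23 = 1081356 Pa ≈ 1080 kPa.

P ≈ 1080 kPa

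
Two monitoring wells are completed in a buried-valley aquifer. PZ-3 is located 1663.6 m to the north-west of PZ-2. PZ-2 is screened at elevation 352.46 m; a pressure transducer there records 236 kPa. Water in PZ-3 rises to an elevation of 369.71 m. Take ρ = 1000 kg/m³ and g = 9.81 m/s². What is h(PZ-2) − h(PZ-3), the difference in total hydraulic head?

Δh ≈ 6.81 m

Pressure head at PZ-2: ψ = P/(ρg) = 236×1000 / (1000 × 9.81) = 24.06 m.
Total head at PZ-2: h = z + ψ = 352.46 + 24.06 = 376.52 m.
Total head at PZ-3: h = 369.71 m (water level in the piezometer is the total head).
Head difference: h(PZ-2) − h(PZ-3) = 376.52 − 369.71 = 6.81 m.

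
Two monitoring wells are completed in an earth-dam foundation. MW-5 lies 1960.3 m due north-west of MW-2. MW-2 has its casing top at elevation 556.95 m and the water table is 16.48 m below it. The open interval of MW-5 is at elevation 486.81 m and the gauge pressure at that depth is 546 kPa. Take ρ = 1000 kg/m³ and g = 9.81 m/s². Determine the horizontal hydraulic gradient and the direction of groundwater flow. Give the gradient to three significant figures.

i ≈ 0.00102; groundwater flows toward the south-east

Total head at MW-2: h = 556.95 − 16.48 = 540.47 m.
Pressure head at MW-5: ψ = P/(ρg) = 546×1000 / (1000 × 9.81) = 55.66 m.
Total head at MW-5: h = z + ψ = 486.81 + 55.66 = 542.47 m.
Head difference: h(MW-2) − h(MW-5) = 540.47 − 542.47 = -2.00 m.
Hydraulic gradient: i = |Δh| / L = 2.00 / 1960.3 = 0.00102.
Flow is from higher to lower head: from MW-5 toward MW-2, i.e. toward the south-east.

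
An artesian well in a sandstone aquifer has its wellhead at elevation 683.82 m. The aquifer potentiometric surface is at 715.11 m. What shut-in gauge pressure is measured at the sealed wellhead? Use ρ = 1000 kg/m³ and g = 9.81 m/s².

P ≈ 307 kPa

Head above the cap: Δh = 715.11 − 683.82 = 31.29 m.
P = ρgΔh = 1000 × 9.81 × 31.29 = 306955 Pa ≈ 307 kPa.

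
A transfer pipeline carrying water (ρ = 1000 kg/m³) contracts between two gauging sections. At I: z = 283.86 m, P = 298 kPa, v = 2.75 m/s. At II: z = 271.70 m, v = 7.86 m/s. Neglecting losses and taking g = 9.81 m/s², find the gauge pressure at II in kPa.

Pressure head at I: ψ₁ = P₁/(ρg) = 298×1000 / (1000 × 9.81) = 30.38 m.
Velocity heads: v₁²/2g = 2.75²/19.62 = 0.385 m; v₂²/2g = 7.86²/19.62 = 3.149 m.
Total head H = z₁ + ψ₁ + v₁²/2g = 283.86 + 30.38 + 0.385 = 314.62 m.
ψ₂ = H − z₂ − v₂²/2g = 314.62 − 271.70 − 3.149 = 39.77 m.
P₂ = ρgψ₂ = 1000 × 9.81 × 39.77 ≈ 390 kPa.

P₂ ≈ 390 kPa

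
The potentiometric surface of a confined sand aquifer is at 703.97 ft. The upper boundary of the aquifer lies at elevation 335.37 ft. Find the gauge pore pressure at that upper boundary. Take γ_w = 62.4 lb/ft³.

P ≈ 160 psi

Pressure head at the aquifer top: ψ = h − z = 703.97 − 335.37 = 368.60 ft.
P = γψ/144 = 62.4 × 368.60 / 144 = 160 psi.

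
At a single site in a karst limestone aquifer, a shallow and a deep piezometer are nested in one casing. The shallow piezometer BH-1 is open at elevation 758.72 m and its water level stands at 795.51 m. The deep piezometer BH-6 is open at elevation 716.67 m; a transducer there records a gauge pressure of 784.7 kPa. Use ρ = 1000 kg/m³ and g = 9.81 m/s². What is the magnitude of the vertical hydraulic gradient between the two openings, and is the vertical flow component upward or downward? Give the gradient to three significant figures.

Total head at BH-1: h = 795.51 m (water level in the standpipe).
Pressure head at BH-6: ψ = P/(ρg) = 784.7×1000 / (1000 × 9.81) = 79.99 m.
Total head at BH-6: h = z + ψ = 716.67 + 79.99 = 796.66 m.
Δh = h(BH-1) − h(BH-6) = 795.51 − 796.66 = -1.15 m.
Vertical separation Δz = 758.72 − 716.67 = 42.05 m.
|i_v| = |Δh| / Δz = 1.15 / 42.05 = 0.0273.
Head is higher in the deep piezometer, so vertical flow is upward (discharge condition).

|i_v| ≈ 0.0273; vertical flow is upward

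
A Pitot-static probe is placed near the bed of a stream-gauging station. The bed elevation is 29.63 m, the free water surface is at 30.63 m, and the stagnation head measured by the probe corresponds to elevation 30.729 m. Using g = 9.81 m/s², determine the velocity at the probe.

v ≈ 1.39 m/s

Near the bed, under hydrostatic conditions, the piezometric head (z + ψ) equals the free-surface elevation, 30.63 m.
Velocity head = total − piezometric = 30.729 − 30.63 = 0.099 m.
v = √(2g·h_v) = √(2 × 9.81 × 0.099) = 1.39 m/s.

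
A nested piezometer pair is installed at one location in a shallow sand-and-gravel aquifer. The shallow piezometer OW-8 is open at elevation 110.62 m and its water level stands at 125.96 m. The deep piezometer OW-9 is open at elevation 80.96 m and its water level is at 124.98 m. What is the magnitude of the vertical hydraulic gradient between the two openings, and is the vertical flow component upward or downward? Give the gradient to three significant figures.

Total head at OW-8: h = 125.96 m (water level in the standpipe).
Total head at OW-9: h = 124.98 m.
Δh = h(OW-8) − h(OW-9) = 125.96 − 124.98 = 0.98 m.
Vertical separation Δz = 110.62 − 80.96 = 29.66 m.
|i_v| = |Δh| / Δz = 0.98 / 29.66 = 0.0330.
Head is higher in the shallow piezometer, so vertical flow is downward (recharge condition).

|i_v| ≈ 0.0330; vertical flow is downward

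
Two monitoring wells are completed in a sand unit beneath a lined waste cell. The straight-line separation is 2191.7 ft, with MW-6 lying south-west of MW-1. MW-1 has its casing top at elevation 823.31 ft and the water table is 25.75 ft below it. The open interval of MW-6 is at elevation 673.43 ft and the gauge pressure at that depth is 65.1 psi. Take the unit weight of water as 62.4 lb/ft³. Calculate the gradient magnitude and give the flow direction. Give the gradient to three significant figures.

i ≈ 0.0119; groundwater flows toward the north-east

Total head at MW-1: h = 823.31 − 25.75 = 797.56 ft.
Pressure head at MW-6: ψ = 144·P/γ = 144 × 65.1 / 62.4 = 150.23 ft.
Total head at MW-6: h = z + ψ = 673.43 + 150.23 = 823.66 ft.
Head difference: h(MW-1) − h(MW-6) = 797.56 − 823.66 = -26.10 ft.
Hydraulic gradient: i = |Δh| / L = 26.10 / 2191.7 = 0.0119.
Flow is from higher to lower head: from MW-6 toward MW-1, i.e. toward the north-east.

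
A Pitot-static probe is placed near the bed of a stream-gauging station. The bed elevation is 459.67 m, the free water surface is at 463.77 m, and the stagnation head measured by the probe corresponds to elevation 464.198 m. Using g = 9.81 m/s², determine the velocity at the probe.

Near the bed, under hydrostatic conditions, the piezometric head (z + ψ) equals the free-surface elevation, 463.77 m.
Velocity head = total − piezometric = 464.198 − 463.77 = 0.428 m.
v = √(2g·h_v) = √(2 × 9.81 × 0.428) = 2.90 m/s.

v ≈ 2.90 m/s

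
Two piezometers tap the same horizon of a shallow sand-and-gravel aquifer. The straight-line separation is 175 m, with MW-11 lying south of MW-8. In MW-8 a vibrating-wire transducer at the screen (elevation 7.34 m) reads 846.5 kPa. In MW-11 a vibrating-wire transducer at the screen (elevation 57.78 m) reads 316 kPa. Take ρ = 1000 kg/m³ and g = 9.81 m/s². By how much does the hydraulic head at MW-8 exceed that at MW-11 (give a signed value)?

Δh ≈ 3.64 m

Pressure head at MW-8: ψ = P/(ρg) = 846.5×1000 / (1000 × 9.81) = 86.29 m.
Total head at MW-8: h = z + ψ = 7.34 + 86.29 = 93.63 m.
Pressure head at MW-11: ψ = P/(ρg) = 316×1000 / (1000 × 9.81) = 32.21 m.
Total head at MW-11: h = z + ψ = 57.78 + 32.21 = 89.99 m.
Head difference: h(MW-8) − h(MW-11) = 93.63 − 89.99 = 3.64 m.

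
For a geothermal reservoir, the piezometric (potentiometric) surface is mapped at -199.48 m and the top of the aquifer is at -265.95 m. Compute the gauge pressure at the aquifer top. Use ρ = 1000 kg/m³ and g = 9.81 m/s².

Pressure head at the aquifer top: ψ = h − z = -199.48 − (-265.95) = 66.47 m.
P = ρgψ = 1000 × 9.81 × 66.47 = 652071 Pa ≈ 652 kPa.

P ≈ 652 kPa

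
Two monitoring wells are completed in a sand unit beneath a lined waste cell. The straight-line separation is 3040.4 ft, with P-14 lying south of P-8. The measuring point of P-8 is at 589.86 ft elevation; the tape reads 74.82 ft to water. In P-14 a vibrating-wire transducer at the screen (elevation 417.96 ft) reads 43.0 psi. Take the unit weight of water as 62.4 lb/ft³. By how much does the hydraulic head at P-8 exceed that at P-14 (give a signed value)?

Total head at P-8: h = 589.86 − 74.82 = 515.04 ft.
Pressure head at P-14: ψ = 144·P/γ = 144 × 43.0 / 62.4 = 99.23 ft.
Total head at P-14: h = z + ψ = 417.96 + 99.23 = 517.19 ft.
Head difference: h(P-8) − h(P-14) = 515.04 − 517.19 = -2.15 ft.

Δh ≈ -2.15 ft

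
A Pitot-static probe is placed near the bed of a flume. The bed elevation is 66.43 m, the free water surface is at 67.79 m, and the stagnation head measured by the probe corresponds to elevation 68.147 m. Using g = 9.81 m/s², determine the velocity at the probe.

v ≈ 2.65 m/s

Near the bed, under hydrostatic conditions, the piezometric head (z + ψ) equals the free-surface elevation, 67.79 m.
Velocity head = total − piezometric = 68.147 − 67.79 = 0.357 m.
v = √(2g·h_v) = √(2 × 9.81 × 0.357) = 2.65 m/s.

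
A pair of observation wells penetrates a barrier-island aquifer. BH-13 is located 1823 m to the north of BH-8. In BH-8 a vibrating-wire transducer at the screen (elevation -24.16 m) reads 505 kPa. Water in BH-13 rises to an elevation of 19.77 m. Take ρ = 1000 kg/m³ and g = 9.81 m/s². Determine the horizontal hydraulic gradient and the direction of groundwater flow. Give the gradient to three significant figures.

Pressure head at BH-8: ψ = P/(ρg) = 505×1000 / (1000 × 9.81) = 51.48 m.
Total head at BH-8: h = z + ψ = -24.16 + 51.48 = 27.32 m.
Total head at BH-13: h = 19.77 m (water level in the piezometer is the total head).
Head difference: h(BH-8) − h(BH-13) = 27.32 − 19.77 = 7.55 m.
Hydraulic gradient: i = |Δh| / L = 7.55 / 1823 = 0.00414.
Flow is from higher to lower head: from BH-8 toward BH-13, i.e. toward the north.

i ≈ 0.00414; groundwater flows toward the north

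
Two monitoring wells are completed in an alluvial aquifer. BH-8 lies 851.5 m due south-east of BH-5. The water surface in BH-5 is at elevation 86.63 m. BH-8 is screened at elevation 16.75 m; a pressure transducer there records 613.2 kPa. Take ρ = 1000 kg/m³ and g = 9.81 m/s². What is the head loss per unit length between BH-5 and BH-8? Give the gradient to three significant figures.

i ≈ 0.00866 m/m

Total head at BH-5: h = 86.63 m (water level in the piezometer is the total head).
Pressure head at BH-8: ψ = P/(ρg) = 613.2×1000 / (1000 × 9.81) = 62.51 m.
Total head at BH-8: h = z + ψ = 16.75 + 62.51 = 79.26 m.
Head difference: h(BH-5) − h(BH-8) = 86.63 − 79.26 = 7.37 m.
Hydraulic gradient: i = |Δh| / L = 7.37 / 851.5 = 0.00866.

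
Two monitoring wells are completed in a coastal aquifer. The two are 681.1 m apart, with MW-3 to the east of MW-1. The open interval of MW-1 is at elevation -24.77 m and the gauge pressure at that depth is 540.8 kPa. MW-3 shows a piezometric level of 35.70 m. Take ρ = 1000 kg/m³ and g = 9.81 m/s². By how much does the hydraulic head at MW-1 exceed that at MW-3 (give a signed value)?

Δh ≈ -5.34 m

Pressure head at MW-1: ψ = P/(ρg) = 540.8×1000 / (1000 × 9.81) = 55.13 m.
Total head at MW-1: h = z + ψ = -24.77 + 55.13 = 30.36 m.
Total head at MW-3: h = 35.70 m (water level in the piezometer is the total head).
Head difference: h(MW-1) − h(MW-3) = 30.36 − 35.70 = -5.34 m.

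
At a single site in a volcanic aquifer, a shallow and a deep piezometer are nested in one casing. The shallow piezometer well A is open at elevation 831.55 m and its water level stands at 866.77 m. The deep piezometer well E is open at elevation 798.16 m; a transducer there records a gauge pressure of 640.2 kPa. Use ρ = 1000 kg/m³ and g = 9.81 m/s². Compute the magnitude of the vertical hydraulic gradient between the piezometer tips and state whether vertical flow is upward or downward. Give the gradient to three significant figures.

|i_v| ≈ 0.100; vertical flow is downward

Total head at well A: h = 866.77 m (water level in the standpipe).
Pressure head at well E: ψ = P/(ρg) = 640.2×1000 / (1000 × 9.81) = 65.26 m.
Total head at well E: h = z + ψ = 798.16 + 65.26 = 863.42 m.
Δh = h(well A) − h(well E) = 866.77 − 863.42 = 3.35 m.
Vertical separation Δz = 831.55 − 798.16 = 33.39 m.
|i_v| = |Δh| / Δz = 3.35 / 33.39 = 0.100.
Head is higher in the shallow piezometer, so vertical flow is downward (recharge condition).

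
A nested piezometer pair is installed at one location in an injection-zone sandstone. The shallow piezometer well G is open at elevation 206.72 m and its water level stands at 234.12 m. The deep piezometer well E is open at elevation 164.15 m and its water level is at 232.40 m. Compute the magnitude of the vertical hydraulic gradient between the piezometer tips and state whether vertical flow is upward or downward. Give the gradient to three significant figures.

|i_v| ≈ 0.0404; vertical flow is downward

Total head at well G: h = 234.12 m (water level in the standpipe).
Total head at well E: h = 232.40 m.
Δh = h(well G) − h(well E) = 234.12 − 232.40 = 1.72 m.
Vertical separation Δz = 206.72 − 164.15 = 42.57 m.
|i_v| = |Δh| / Δz = 1.72 / 42.57 = 0.0404.
Head is higher in the shallow piezometer, so vertical flow is downward (recharge condition).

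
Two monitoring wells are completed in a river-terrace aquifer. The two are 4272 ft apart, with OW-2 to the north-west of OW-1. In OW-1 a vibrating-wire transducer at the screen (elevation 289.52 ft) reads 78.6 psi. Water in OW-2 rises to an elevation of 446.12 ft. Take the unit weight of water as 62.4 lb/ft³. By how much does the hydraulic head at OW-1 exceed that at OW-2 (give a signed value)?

Pressure head at OW-1: ψ = 144·P/γ = 144 × 78.6 / 62.4 = 181.38 ft.
Total head at OW-1: h = z + ψ = 289.52 + 181.38 = 470.90 ft.
Total head at OW-2: h = 446.12 ft (water level in the piezometer is the total head).
Head difference: h(OW-1) − h(OW-2) = 470.90 − 446.12 = 24.78 ft.

Δh ≈ 24.78 ft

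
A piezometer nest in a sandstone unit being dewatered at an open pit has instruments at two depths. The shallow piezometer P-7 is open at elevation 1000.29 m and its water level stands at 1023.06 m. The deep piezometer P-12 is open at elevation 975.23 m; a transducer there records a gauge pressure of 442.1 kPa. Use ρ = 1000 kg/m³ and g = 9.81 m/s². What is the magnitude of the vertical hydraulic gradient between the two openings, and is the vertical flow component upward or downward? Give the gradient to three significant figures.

|i_v| ≈ 0.110; vertical flow is downward

Total head at P-7: h = 1023.06 m (water level in the standpipe).
Pressure head at P-12: ψ = P/(ρg) = 442.1×1000 / (1000 × 9.81) = 45.07 m.
Total head at P-12: h = z + ψ = 975.23 + 45.07 = 1020.30 m.
Δh = h(P-7) − h(P-12) = 1023.06 − 1020.30 = 2.76 m.
Vertical separation Δz = 1000.29 − 975.23 = 25.06 m.
|i_v| = |Δh| / Δz = 2.76 / 25.06 = 0.110.
Head is higher in the shallow piezometer, so vertical flow is downward (recharge condition).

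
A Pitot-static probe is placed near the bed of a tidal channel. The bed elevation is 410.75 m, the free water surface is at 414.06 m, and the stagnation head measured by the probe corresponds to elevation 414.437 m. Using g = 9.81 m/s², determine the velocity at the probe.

v ≈ 2.72 m/s

Near the bed, under hydrostatic conditions, the piezometric head (z + ψ) equals the free-surface elevation, 414.06 m.
Velocity head = total − piezometric = 414.437 − 414.06 = 0.377 m.
v = √(2g·h_v) = √(2 × 9.81 × 0.377) = 2.72 m/s.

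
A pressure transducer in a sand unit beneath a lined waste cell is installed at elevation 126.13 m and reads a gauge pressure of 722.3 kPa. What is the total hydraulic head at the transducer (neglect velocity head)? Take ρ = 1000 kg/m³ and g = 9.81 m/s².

h ≈ 199.76 m

ψ = P/(ρg) = 722.3×1000 / (1000 × 9.81) = 73.63 m.
h = z + ψ = 126.13 + 73.63 = 199.76 m.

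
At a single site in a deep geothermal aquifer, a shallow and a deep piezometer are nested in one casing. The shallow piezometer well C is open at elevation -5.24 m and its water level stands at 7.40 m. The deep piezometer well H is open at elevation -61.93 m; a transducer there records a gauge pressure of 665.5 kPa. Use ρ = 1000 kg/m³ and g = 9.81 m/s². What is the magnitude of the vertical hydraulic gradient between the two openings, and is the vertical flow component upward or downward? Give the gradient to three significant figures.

Total head at well C: h = 7.40 m (water level in the standpipe).
Pressure head at well H: ψ = P/(ρg) = 665.5×1000 / (1000 × 9.81) = 67.84 m.
Total head at well H: h = z + ψ = -61.93 + 67.84 = 5.91 m.
Δh = h(well C) − h(well H) = 7.40 − 5.91 = 1.49 m.
Vertical separation Δz = -5.24 − (-61.93) = 56.69 m.
|i_v| = |Δh| / Δz = 1.49 / 56.69 = 0.0263.
Head is higher in the shallow piezometer, so vertical flow is downward (recharge condition).

|i_v| ≈ 0.0263; vertical flow is downward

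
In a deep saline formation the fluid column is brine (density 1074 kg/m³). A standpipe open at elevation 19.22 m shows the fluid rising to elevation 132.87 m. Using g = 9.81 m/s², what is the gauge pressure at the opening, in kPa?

Pressure head ψ = h − z = 132.87 − 19.22 = 113.65 m.
P = ρgψ = 1074 × 9.81 × 113.65 = 1197410 Pa ≈ 1200 kPa.

P ≈ 1200 kPa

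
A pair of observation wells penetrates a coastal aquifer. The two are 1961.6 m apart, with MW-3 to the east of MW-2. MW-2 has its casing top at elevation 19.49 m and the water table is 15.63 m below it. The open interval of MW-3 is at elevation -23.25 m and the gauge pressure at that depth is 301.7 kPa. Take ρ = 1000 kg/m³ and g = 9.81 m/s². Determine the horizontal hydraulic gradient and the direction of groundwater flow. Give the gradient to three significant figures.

Total head at MW-2: h = 19.49 − 15.63 = 3.86 m.
Pressure head at MW-3: ψ = P/(ρg) = 301.7×1000 / (1000 × 9.81) = 30.75 m.
Total head at MW-3: h = z + ψ = -23.25 + 30.75 = 7.50 m.
Head difference: h(MW-2) − h(MW-3) = 3.86 − 7.50 = -3.64 m.
Hydraulic gradient: i = |Δh| / L = 3.64 / 1961.6 = 0.00186.
Flow is from higher to lower head: from MW-3 toward MW-2, i.e. toward the west.

i ≈ 0.00186; groundwater flows toward the west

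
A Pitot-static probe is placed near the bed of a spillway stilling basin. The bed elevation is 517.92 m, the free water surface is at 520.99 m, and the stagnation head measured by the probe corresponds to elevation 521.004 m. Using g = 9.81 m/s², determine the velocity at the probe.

Near the bed, under hydrostatic conditions, the piezometric head (z + ψ) equals the free-surface elevation, 520.99 m.
Velocity head = total − piezometric = 521.004 − 520.99 = 0.014 m.
v = √(2g·h_v) = √(2 × 9.81 × 0.014) = 0.524 m/s.

v ≈ 0.524 m/s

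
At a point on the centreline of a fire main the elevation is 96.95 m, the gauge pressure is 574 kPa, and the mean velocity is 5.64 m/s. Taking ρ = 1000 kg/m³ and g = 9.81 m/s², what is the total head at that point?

Pressure head ψ = P/(ρg) = 574×1000 / (1000 × 9.81) = 58.51 m.
Velocity head = v²/(2g) = 5.64² / (2 × 9.81) = 1.621 m.
h = z + ψ + v²/(2g) = 96.95 + 58.51 + 1.621 = 157.08 m.

h ≈ 157.08 m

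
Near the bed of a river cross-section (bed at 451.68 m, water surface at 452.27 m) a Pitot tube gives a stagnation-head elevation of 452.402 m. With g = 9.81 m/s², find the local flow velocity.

Near the bed, under hydrostatic conditions, the piezometric head (z + ψ) equals the free-surface elevation, 452.27 m.
Velocity head = total − piezometric = 452.402 − 452.27 = 0.132 m.
v = √(2g·h_v) = √(2 × 9.81 × 0.132) = 1.61 m/s.

v ≈ 1.61 m/s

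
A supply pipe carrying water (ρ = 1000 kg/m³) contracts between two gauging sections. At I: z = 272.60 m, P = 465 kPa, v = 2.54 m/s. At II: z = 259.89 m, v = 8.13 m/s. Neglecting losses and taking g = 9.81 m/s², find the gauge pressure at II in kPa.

P₂ ≈ 560 kPa

Pressure head at I: ψ₁ = P₁/(ρg) = 465×1000 / (1000 × 9.81) = 47.40 m.
Velocity heads: v₁²/2g = 2.54²/19.62 = 0.329 m; v₂²/2g = 8.13²/19.62 = 3.369 m.
Total head H = z₁ + ψ₁ + v₁²/2g = 272.60 + 47.40 + 0.329 = 320.33 m.
ψ₂ = H − z₂ − v₂²/2g = 320.33 − 259.89 − 3.369 = 57.07 m.
P₂ = ρgψ₂ = 1000 × 9.81 × 57.07 ≈ 560 kPa.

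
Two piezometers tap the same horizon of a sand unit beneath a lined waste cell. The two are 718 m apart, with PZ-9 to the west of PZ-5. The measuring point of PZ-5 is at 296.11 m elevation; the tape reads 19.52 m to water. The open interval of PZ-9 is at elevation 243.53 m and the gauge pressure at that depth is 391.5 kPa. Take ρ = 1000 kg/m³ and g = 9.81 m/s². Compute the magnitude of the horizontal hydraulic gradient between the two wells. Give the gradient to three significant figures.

i ≈ 0.00954

Total head at PZ-5: h = 296.11 − 19.52 = 276.59 m.
Pressure head at PZ-9: ψ = P/(ρg) = 391.5×1000 / (1000 × 9.81) = 39.91 m.
Total head at PZ-9: h = z + ψ = 243.53 + 39.91 = 283.44 m.
Head difference: h(PZ-5) − h(PZ-9) = 276.59 − 283.44 = -6.85 m.
Hydraulic gradient: i = |Δh| / L = 6.85 / 718 = 0.00954.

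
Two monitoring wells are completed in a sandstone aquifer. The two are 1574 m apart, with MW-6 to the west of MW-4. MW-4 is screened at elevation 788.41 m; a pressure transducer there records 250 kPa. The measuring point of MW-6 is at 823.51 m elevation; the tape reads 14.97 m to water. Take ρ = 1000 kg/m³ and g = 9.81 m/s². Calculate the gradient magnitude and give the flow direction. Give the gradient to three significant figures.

i ≈ 0.00340; groundwater flows toward the west

Pressure head at MW-4: ψ = P/(ρg) = 250×1000 / (1000 × 9.81) = 25.48 m.
Total head at MW-4: h = z + ψ = 788.41 + 25.48 = 813.89 m.
Total head at MW-6: h = 823.51 − 14.97 = 808.54 m.
Head difference: h(MW-4) − h(MW-6) = 813.89 − 808.54 = 5.35 m.
Hydraulic gradient: i = |Δh| / L = 5.35 / 1574 = 0.00340.
Flow is from higher to lower head: from MW-4 toward MW-6, i.e. toward the west.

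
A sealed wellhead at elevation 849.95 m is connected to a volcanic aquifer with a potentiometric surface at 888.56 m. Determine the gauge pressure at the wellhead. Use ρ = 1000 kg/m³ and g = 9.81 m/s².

Head above the cap: Δh = 888.56 − 849.95 = 38.61 m.
P = ρgΔh = 1000 × 9.81 × 38.61 = 378764 Pa ≈ 379 kPa.

P ≈ 379 kPa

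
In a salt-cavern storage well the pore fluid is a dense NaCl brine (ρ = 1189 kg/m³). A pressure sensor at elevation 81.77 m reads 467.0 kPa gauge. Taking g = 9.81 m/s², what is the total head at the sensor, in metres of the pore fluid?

h ≈ 121.81 m

ψ = P/(ρg) = 467.0×1000 / (1189 × 9.81) = 40.04 m.
h = z + ψ = 81.77 + 40.04 = 121.81 m.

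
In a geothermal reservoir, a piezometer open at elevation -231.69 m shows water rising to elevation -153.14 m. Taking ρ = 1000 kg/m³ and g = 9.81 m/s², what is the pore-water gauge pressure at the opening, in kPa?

Pressure head ψ = h − z = -153.14 − (-231.69) = 78.55 m.
P = ρgψ = 1000 × 9.81 × 78.55 = 770576 Pa ≈ 771 kPa.

P ≈ 771 kPa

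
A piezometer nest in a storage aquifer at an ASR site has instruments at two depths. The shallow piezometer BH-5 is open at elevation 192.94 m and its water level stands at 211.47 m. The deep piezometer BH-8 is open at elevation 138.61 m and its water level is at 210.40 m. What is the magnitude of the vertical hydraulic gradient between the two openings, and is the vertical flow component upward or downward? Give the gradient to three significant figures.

Total head at BH-5: h = 211.47 m (water level in the standpipe).
Total head at BH-8: h = 210.40 m.
Δh = h(BH-5) − h(BH-8) = 211.47 − 210.40 = 1.07 m.
Vertical separation Δz = 192.94 − 138.61 = 54.33 m.
|i_v| = |Δh| / Δz = 1.07 / 54.33 = 0.0197.
Head is higher in the shallow piezometer, so vertical flow is downward (recharge condition).

|i_v| ≈ 0.0197; vertical flow is downward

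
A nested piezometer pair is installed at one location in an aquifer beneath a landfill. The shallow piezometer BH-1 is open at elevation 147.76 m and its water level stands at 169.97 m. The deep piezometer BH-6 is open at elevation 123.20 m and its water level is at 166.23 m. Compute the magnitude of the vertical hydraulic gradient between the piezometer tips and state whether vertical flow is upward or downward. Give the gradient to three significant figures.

Total head at BH-1: h = 169.97 m (water level in the standpipe).
Total head at BH-6: h = 166.23 m.
Δh = h(BH-1) − h(BH-6) = 169.97 − 166.23 = 3.74 m.
Vertical separation Δz = 147.76 − 123.20 = 24.56 m.
|i_v| = |Δh| / Δz = 3.74 / 24.56 = 0.152.
Head is higher in the shallow piezometer, so vertical flow is downward (recharge condition).

|i_v| ≈ 0.152; vertical flow is downward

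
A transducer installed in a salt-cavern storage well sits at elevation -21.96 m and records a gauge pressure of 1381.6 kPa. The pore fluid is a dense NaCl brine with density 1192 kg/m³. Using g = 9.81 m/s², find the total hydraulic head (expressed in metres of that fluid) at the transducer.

h ≈ 96.19 m

ψ = P/(ρg) = 1381.6×1000 / (1192 × 9.81) = 118.15 m.
h = z + ψ = -21.96 + 118.15 = 96.19 m.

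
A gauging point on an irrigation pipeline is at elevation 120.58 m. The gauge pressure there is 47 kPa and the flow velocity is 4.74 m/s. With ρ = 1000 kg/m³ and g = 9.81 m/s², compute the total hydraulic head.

Pressure head ψ = P/(ρg) = 47×1000 / (1000 × 9.81) = 4.79 m.
Velocity head = v²/(2g) = 4.74² / (2 × 9.81) = 1.145 m.
h = z + ψ + v²/(2g) = 120.58 + 4.79 + 1.145 = 126.52 m.

h ≈ 126.52 m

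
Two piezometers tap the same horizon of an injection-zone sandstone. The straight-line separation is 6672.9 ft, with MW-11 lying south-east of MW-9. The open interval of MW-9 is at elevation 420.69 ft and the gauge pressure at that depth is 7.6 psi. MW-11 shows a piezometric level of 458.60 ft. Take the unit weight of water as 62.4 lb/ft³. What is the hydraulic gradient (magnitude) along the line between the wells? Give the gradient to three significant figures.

Pressure head at MW-9: ψ = 144·P/γ = 144 × 7.6 / 62.4 = 17.54 ft.
Total head at MW-9: h = z + ψ = 420.69 + 17.54 = 438.23 ft.
Total head at MW-11: h = 458.60 ft (water level in the piezometer is the total head).
Head difference: h(MW-9) − h(MW-11) = 438.23 − 458.60 = -20.37 ft.
Hydraulic gradient: i = |Δh| / L = 20.37 / 6672.9 = 0.00305.

i ≈ 0.00305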